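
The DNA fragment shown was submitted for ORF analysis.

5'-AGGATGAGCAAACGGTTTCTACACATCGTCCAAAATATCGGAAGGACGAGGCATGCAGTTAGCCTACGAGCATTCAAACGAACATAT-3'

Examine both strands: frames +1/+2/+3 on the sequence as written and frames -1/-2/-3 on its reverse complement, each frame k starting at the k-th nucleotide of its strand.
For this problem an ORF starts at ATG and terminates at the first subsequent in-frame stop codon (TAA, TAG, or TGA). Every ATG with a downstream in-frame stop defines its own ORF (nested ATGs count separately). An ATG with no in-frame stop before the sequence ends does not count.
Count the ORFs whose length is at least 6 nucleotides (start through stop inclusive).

3

Reverse complement (5'→3'): ATATGTTCGTTTGAATGCTCGTAGGCTAACTGCATGCCTCGTCCTTCCGATATTTTGGACGATGTGTAGAAACCGTTTGCTCATCCT
Frame +1: AGG ATG AGC AAA CGG TTT CTA CAC ATC GTC CAA AAT ATC GGA AGG ACG AGG CAT GCA GTT AGC CTA CGA GCA TTC AAA CGA ACA TAT — no ATG→stop ORF.
Frame +2: GGA TGA GCA AAC GGT TTC TAC ACA TCG TCC AAA ATA TCG GAA GGA CGA GGC ATG CAG TTA GCC TAC GAG CAT TCA AAC GAA CAT — no ATG→stop ORF.
Frame +3: GAT GAG CAA ACG GTT TCT ACA CAT CGT CCA AAA TAT CGG AAG GAC GAG GCA TGC AGT TAG CCT ACG AGC ATT CAA ACG AAC ATA — no ATG→stop ORF.
Frame -1: ATA TGT TCG TTT GAA TGC TCG TAG GCT AAC TGC ATG CCT CGT CCT TCC GAT ATT TTG GAC GAT GTG TAG AAA CCG TTT GCT CAT CCT — ATG at 34, stop TAG at 67 → 36 nt.
Frame -2: TAT GTT CGT TTG AAT GCT CGT AGG CTA ACT GCA TGC CTC GTC CTT CCG ATA TTT TGG ACG ATG TGT AGA AAC CGT TTG CTC ATC — no ATG→stop ORF.
Frame -3: ATG TTC GTT TGA ATG CTC GTA GGC TAA CTG CAT GCC TCG TCC TTC CGA TAT TTT GGA CGA TGT GTA GAA ACC GTT TGC TCA TCC — ATG at 3, stop TGA at 12 → 12 nt; ATG at 15, stop TAA at 27 → 15 nt.
ORFs ≥ 6 nucleotides: frame -1 34–69 (36 nucleotides), frame -3 3–14 (12 nucleotides), frame -3 15–29 (15 nucleotides). Count = 3.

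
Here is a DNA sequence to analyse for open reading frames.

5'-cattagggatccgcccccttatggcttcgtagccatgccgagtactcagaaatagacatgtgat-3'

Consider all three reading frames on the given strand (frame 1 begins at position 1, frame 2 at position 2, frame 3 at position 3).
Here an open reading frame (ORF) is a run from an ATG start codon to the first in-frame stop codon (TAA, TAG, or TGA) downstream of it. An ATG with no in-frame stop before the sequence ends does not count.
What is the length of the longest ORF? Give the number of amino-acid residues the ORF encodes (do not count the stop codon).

6

Frame 1: CAT TAG GGA TCC GCC CCC TTA TGG CTT CGT AGC CAT GCC GAG TAC TCA GAA ATA GAC ATG TGA — ATG at 58, stop TGA at 61 → 6 nt.
Frame 2: ATT AGG GAT CCG CCC CCT TAT GGC TTC GTA GCC ATG CCG AGT ACT CAG AAA TAG ACA TGT GAT — ATG at 35, stop TAG at 53 → 21 nt.
Frame 3: TTA GGG ATC CGC CCC CTT ATG GCT TCG TAG CCA TGC CGA GTA CTC AGA AAT AGA CAT GTG — ATG at 21, stop TAG at 30 → 12 nt.
Longest: frame 2, positions 35–55, 21 nt = 7 codons = 6 aa. → 6 amino acids.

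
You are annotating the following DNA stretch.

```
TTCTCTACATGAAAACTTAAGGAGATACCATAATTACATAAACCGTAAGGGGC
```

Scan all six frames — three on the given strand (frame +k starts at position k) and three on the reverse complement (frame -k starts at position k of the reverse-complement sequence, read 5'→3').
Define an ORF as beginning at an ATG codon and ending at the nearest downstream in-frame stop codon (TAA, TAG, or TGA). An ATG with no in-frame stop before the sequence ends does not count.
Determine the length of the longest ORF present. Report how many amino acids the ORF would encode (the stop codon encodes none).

4

Reverse complement (5'→3'): GCCCCTTACGGTTTATGTAATTATGGTATCTCCTTAAGTTTTCATGTAGAGAA
Frame +1: TTC TCT ACA TGA AAA CTT AAG GAG ATA CCA TAA TTA CAT AAA CCG TAA GGG — no ATG→stop ORF.
Frame +2: TCT CTA CAT GAA AAC TTA AGG AGA TAC CAT AAT TAC ATA AAC CGT AAG GGG — no ATG→stop ORF.
Frame +3: CTC TAC ATG AAA ACT TAA GGA GAT ACC ATA ATT ACA TAA ACC GTA AGG GGC — ATG at 9, stop TAA at 18 → 12 nt.
Frame -1: GCC CCT TAC GGT TTA TGT AAT TAT GGT ATC TCC TTA AGT TTT CAT GTA GAG — no ATG→stop ORF.
Frame -2: CCC CTT ACG GTT TAT GTA ATT ATG GTA TCT CCT TAA GTT TTC ATG TAG AGA — ATG at 23, stop TAA at 35 → 15 nt; ATG at 44, stop TAG at 47 → 6 nt.
Frame -3: CCC TTA CGG TTT ATG TAA TTA TGG TAT CTC CTT AAG TTT TCA TGT AGA GAA — ATG at 15, stop TAA at 18 → 6 nt.
Longest: frame -2, positions 23–37, 15 nt = 5 codons = 4 aa. → 4 amino acids.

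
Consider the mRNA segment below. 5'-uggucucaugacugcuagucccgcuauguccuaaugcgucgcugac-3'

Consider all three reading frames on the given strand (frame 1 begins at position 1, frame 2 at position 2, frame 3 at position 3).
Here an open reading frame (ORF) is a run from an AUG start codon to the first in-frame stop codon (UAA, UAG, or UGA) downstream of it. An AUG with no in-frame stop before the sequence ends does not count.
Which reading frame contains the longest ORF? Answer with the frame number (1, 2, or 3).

2

Frame 1: UGG UCU CAU GAC UGC UAG UCC CGC UAU GUC CUA AUG CGU CGC UGA — AUG at 34, stop UGA at 43 → 12 nt.
Frame 2: GGU CUC AUG ACU GCU AGU CCC GCU AUG UCC UAA UGC GUC GCU GAC — AUG at 8, stop UAA at 32 → 27 nt; AUG at 26, stop UAA at 32 → 9 nt.
Frame 3: GUC UCA UGA CUG CUA GUC CCG CUA UGU CCU AAU GCG UCG CUG — no AUG→stop ORF.
Longest ORF is 27 nt in frame 2 (positions 8–34).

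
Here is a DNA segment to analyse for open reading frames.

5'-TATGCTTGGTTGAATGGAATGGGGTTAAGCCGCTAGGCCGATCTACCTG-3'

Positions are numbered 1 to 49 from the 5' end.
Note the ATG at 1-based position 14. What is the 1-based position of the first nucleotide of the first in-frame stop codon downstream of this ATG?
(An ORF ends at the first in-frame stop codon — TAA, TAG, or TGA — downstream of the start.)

26

Codons from position 14: ATG (14–16), GAA (17–19), TGG (20–22), GGT (23–25), TAA (26–28).
TAA is a stop codon; it begins at position 26.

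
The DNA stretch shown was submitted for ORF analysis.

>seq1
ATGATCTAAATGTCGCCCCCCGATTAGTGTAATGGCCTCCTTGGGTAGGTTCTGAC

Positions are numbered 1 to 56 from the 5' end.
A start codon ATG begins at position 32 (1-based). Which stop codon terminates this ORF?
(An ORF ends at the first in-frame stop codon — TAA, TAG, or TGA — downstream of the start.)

Codons from position 32: ATG (32–34), GCC (35–37), TCC (38–40), TTG (41–43), GGT (44–46), AGG (47–49), TTC (50–52), TGA (53–55).
The first in-frame stop codon is TGA.

TGA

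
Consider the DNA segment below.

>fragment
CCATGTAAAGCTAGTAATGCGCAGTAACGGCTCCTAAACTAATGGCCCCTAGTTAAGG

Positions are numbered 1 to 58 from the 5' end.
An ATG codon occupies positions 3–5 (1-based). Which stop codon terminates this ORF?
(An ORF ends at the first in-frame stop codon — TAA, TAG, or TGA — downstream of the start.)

TAA

Codons from position 3: ATG (3–5), TAA (6–8).
The first in-frame stop codon is TAA.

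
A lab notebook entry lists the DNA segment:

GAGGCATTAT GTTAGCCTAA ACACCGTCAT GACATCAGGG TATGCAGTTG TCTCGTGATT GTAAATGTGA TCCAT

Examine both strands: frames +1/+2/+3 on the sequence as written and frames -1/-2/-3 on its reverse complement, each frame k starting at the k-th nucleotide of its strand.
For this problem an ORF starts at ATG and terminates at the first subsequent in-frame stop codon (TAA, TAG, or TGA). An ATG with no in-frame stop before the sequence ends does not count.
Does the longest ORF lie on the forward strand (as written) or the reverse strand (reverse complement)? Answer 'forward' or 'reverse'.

reverse

Reverse complement (5'→3'): ATGGATCACATTTACAATCACGAGACAACTGCATACCCTGATGTCATGACGGTGTTTAGGCTAACATAATGCCTC
Frame +1: GAG GCA TTA TGT TAG CCT AAA CAC CGT CAT GAC ATC AGG GTA TGC AGT TGT CTC GTG ATT GTA AAT GTG ATC CAT — no ATG→stop ORF.
Frame +2: AGG CAT TAT GTT AGC CTA AAC ACC GTC ATG ACA TCA GGG TAT GCA GTT GTC TCG TGA TTG TAA ATG TGA TCC — ATG at 29, stop TGA at 56 → 30 nt; ATG at 65, stop TGA at 68 → 6 nt.
Frame +3: GGC ATT ATG TTA GCC TAA ACA CCG TCA TGA CAT CAG GGT ATG CAG TTG TCT CGT GAT TGT AAA TGT GAT CCA — ATG at 9, stop TAA at 18 → 12 nt.
Frame -1: ATG GAT CAC ATT TAC AAT CAC GAG ACA ACT GCA TAC CCT GAT GTC ATG ACG GTG TTT AGG CTA ACA TAA TGC CTC — ATG at 1, stop TAA at 67 → 69 nt; ATG at 46, stop TAA at 67 → 24 nt.
Frame -2: TGG ATC ACA TTT ACA ATC ACG AGA CAA CTG CAT ACC CTG ATG TCA TGA CGG TGT TTA GGC TAA CAT AAT GCC — ATG at 41, stop TGA at 47 → 9 nt.
Frame -3: GGA TCA CAT TTA CAA TCA CGA GAC AAC TGC ATA CCC TGA TGT CAT GAC GGT GTT TAG GCT AAC ATA ATG CCT — no ATG→stop ORF.
Forward-strand max 30 nt; reverse-strand max 69 nt. The reverse strand has the longer ORF.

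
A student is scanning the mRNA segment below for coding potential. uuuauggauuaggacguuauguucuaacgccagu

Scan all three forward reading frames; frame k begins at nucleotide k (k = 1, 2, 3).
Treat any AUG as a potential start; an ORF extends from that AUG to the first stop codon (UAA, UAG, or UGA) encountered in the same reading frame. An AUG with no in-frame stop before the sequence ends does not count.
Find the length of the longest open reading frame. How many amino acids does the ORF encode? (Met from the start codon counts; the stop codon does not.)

Frame 1: UUU AUG GAU UAG GAC GUU AUG UUC UAA CGC CAG — AUG at 4, stop UAG at 10 → 9 nt; AUG at 19, stop UAA at 25 → 9 nt.
Frame 2: UUA UGG AUU AGG ACG UUA UGU UCU AAC GCC AGU — no AUG→stop ORF.
Frame 3: UAU GGA UUA GGA CGU UAU GUU CUA ACG CCA — no AUG→stop ORF.
Longest: frame 1, positions 4–12, 9 nt = 3 codons = 2 aa. → 2 amino acids.

2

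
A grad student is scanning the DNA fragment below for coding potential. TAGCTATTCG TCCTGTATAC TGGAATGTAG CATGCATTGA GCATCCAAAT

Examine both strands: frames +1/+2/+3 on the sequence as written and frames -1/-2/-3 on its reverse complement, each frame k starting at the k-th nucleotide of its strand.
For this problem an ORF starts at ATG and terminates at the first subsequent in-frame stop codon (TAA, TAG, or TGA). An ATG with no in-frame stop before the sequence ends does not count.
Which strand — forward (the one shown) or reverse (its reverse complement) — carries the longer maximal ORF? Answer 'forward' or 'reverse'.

Reverse complement (5'→3'): ATTTGGATGCTCAATGCATGCTACATTCCAGTATACAGGACGAATAGCTA
Frame +1: TAG CTA TTC GTC CTG TAT ACT GGA ATG TAG CAT GCA TTG AGC ATC CAA — ATG at 25, stop TAG at 28 → 6 nt.
Frame +2: AGC TAT TCG TCC TGT ATA CTG GAA TGT AGC ATG CAT TGA GCA TCC AAA — ATG at 32, stop TGA at 38 → 9 nt.
Frame +3: GCT ATT CGT CCT GTA TAC TGG AAT GTA GCA TGC ATT GAG CAT CCA AAT — no ATG→stop ORF.
Frame -1: ATT TGG ATG CTC AAT GCA TGC TAC ATT CCA GTA TAC AGG ACG AAT AGC — no ATG→stop ORF.
Frame -2: TTT GGA TGC TCA ATG CAT GCT ACA TTC CAG TAT ACA GGA CGA ATA GCT — no ATG→stop ORF.
Frame -3: TTG GAT GCT CAA TGC ATG CTA CAT TCC AGT ATA CAG GAC GAA TAG CTA — ATG at 18, stop TAG at 45 → 30 nt.
Forward-strand max 9 nt; reverse-strand max 30 nt. The reverse strand has the longer ORF.

reverse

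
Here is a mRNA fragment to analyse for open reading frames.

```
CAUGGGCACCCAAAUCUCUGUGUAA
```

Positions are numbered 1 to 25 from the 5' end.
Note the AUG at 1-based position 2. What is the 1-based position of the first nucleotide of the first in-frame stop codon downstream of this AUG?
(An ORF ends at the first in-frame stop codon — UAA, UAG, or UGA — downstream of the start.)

23

Codons from position 2: AUG (2–4), GGC (5–7), ACC (8–10), CAA (11–13), AUC (14–16), UCU (17–19), GUG (20–22), UAA (23–25).
UAA is a stop codon; it begins at position 23.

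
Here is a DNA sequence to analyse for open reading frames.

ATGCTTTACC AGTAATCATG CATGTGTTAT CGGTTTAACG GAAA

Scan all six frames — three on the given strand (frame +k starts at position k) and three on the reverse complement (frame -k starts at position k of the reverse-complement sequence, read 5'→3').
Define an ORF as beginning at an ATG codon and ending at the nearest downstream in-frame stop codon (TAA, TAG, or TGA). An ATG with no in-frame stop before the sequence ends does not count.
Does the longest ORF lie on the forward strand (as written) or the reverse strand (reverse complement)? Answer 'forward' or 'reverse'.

Reverse complement (5'→3'): TTTCCGTTAAACCGATAACACATGCATGATTACTGGTAAAGCAT
Frame +1: ATG CTT TAC CAG TAA TCA TGC ATG TGT TAT CGG TTT AAC GGA — ATG at 1, stop TAA at 13 → 15 nt.
Frame +2: TGC TTT ACC AGT AAT CAT GCA TGT GTT ATC GGT TTA ACG GAA — no ATG→stop ORF.
Frame +3: GCT TTA CCA GTA ATC ATG CAT GTG TTA TCG GTT TAA CGG AAA — ATG at 18, stop TAA at 36 → 21 nt.
Frame -1: TTT CCG TTA AAC CGA TAA CAC ATG CAT GAT TAC TGG TAA AGC — ATG at 22, stop TAA at 37 → 18 nt.
Frame -2: TTC CGT TAA ACC GAT AAC ACA TGC ATG ATT ACT GGT AAA GCA — no ATG→stop ORF.
Frame -3: TCC GTT AAA CCG ATA ACA CAT GCA TGA TTA CTG GTA AAG CAT — no ATG→stop ORF.
Forward-strand max 21 nt; reverse-strand max 18 nt. The forward strand has the longer ORF.

forward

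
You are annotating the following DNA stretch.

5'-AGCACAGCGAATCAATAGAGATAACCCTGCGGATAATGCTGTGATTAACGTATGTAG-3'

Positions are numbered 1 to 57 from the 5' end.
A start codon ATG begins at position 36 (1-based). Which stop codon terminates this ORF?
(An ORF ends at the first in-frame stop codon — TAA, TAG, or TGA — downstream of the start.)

TGA

Codons from position 36: ATG (36–38), CTG (39–41), TGA (42–44).
The first in-frame stop codon is TGA.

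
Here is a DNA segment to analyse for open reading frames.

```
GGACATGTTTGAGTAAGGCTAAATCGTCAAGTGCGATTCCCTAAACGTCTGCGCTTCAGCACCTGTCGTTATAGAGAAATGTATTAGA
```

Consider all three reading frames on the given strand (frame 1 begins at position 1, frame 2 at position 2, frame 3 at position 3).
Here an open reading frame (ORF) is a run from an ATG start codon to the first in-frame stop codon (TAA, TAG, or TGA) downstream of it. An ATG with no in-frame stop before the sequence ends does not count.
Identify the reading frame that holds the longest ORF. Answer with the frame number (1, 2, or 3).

2

Frame 1: GGA CAT GTT TGA GTA AGG CTA AAT CGT CAA GTG CGA TTC CCT AAA CGT CTG CGC TTC AGC ACC TGT CGT TAT AGA GAA ATG TAT TAG — ATG at 79, stop TAG at 85 → 9 nt.
Frame 2: GAC ATG TTT GAG TAA GGC TAA ATC GTC AAG TGC GAT TCC CTA AAC GTC TGC GCT TCA GCA CCT GTC GTT ATA GAG AAA TGT ATT AGA — ATG at 5, stop TAA at 14 → 12 nt.
Frame 3: ACA TGT TTG AGT AAG GCT AAA TCG TCA AGT GCG ATT CCC TAA ACG TCT GCG CTT CAG CAC CTG TCG TTA TAG AGA AAT GTA TTA — no ATG→stop ORF.
Longest ORF is 12 nt in frame 2 (positions 5–16).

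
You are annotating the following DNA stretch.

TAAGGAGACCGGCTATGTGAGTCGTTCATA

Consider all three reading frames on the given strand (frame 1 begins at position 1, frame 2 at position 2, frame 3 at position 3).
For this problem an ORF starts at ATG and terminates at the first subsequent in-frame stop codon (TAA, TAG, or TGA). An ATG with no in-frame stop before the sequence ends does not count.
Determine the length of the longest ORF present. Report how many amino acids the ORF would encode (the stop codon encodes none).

1

Frame 1: TAA GGA GAC CGG CTA TGT GAG TCG TTC ATA — no ATG→stop ORF.
Frame 2: AAG GAG ACC GGC TAT GTG AGT CGT TCA — no ATG→stop ORF.
Frame 3: AGG AGA CCG GCT ATG TGA GTC GTT CAT — ATG at 15, stop TGA at 18 → 6 nt.
Longest: frame 3, positions 15–20, 6 nt = 2 codons = 1 aa. → 1 amino acids.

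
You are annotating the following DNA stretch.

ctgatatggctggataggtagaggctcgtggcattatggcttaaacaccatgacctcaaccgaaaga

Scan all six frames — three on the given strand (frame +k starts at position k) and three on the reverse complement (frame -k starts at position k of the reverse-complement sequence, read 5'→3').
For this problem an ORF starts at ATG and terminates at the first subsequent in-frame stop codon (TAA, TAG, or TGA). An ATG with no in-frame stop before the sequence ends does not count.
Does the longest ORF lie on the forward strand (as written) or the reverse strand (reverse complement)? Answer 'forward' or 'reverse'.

Reverse complement (5'→3'): TCTTTCGGTTGAGGTCATGGTGTTTAAGCCATAATGCCACGAGCCTCTACCTATCCAGCCATATCAG
Frame +1: CTG ATA TGG CTG GAT AGG TAG AGG CTC GTG GCA TTA TGG CTT AAA CAC CAT GAC CTC AAC CGA AAG — no ATG→stop ORF.
Frame +2: TGA TAT GGC TGG ATA GGT AGA GGC TCG TGG CAT TAT GGC TTA AAC ACC ATG ACC TCA ACC GAA AGA — no ATG→stop ORF.
Frame +3: GAT ATG GCT GGA TAG GTA GAG GCT CGT GGC ATT ATG GCT TAA ACA CCA TGA CCT CAA CCG AAA — ATG at 6, stop TAG at 15 → 12 nt; ATG at 36, stop TAA at 42 → 9 nt.
Frame -1: TCT TTC GGT TGA GGT CAT GGT GTT TAA GCC ATA ATG CCA CGA GCC TCT ACC TAT CCA GCC ATA TCA — no ATG→stop ORF.
Frame -2: CTT TCG GTT GAG GTC ATG GTG TTT AAG CCA TAA TGC CAC GAG CCT CTA CCT ATC CAG CCA TAT CAG — ATG at 17, stop TAA at 32 → 18 nt.
Frame -3: TTT CGG TTG AGG TCA TGG TGT TTA AGC CAT AAT GCC ACG AGC CTC TAC CTA TCC AGC CAT ATC — no ATG→stop ORF.
Forward-strand max 12 nt; reverse-strand max 18 nt. The reverse strand has the longer ORF.

reverse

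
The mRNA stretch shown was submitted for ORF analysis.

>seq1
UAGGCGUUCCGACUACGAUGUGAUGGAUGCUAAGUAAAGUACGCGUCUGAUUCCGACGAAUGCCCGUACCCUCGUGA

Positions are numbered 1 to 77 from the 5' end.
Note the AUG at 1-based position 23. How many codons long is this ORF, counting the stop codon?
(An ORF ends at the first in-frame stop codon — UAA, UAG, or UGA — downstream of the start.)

Codons from position 23: AUG (23–25), GAU (26–28), GCU (29–31), AAG (32–34), UAA (35–37).
UAA is the first in-frame stop; that's 5 codons including the stop.

5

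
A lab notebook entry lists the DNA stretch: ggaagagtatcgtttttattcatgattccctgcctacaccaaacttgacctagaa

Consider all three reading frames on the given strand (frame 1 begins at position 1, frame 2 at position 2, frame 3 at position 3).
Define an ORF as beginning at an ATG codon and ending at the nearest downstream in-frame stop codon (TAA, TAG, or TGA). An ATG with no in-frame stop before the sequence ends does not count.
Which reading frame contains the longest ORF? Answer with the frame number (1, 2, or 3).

1

Frame 1: GGA AGA GTA TCG TTT TTA TTC ATG ATT CCC TGC CTA CAC CAA ACT TGA CCT AGA — ATG at 22, stop TGA at 46 → 27 nt.
Frame 2: GAA GAG TAT CGT TTT TAT TCA TGA TTC CCT GCC TAC ACC AAA CTT GAC CTA GAA — no ATG→stop ORF.
Frame 3: AAG AGT ATC GTT TTT ATT CAT GAT TCC CTG CCT ACA CCA AAC TTG ACC TAG — no ATG→stop ORF.
Longest ORF is 27 nt in frame 1 (positions 22–48).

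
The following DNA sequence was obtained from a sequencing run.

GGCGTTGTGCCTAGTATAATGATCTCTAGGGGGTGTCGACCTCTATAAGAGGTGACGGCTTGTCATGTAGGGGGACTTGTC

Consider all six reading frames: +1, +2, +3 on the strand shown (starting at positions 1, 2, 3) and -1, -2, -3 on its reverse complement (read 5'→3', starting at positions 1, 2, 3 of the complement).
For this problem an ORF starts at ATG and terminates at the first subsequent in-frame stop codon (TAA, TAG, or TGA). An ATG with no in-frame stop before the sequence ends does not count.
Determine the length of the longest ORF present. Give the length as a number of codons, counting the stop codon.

Reverse complement (5'→3'): GACAAGTCCCCCTACATGACAAGCCGTCACCTCTTATAGAGGTCGACACCCCCTAGAGATCATTATACTAGGCACAACGCC
Frame +1: GGC GTT GTG CCT AGT ATA ATG ATC TCT AGG GGG TGT CGA CCT CTA TAA GAG GTG ACG GCT TGT CAT GTA GGG GGA CTT GTC — ATG at 19, stop TAA at 46 → 30 nt.
Frame +2: GCG TTG TGC CTA GTA TAA TGA TCT CTA GGG GGT GTC GAC CTC TAT AAG AGG TGA CGG CTT GTC ATG TAG GGG GAC TTG — ATG at 65, stop TAG at 68 → 6 nt.
Frame +3: CGT TGT GCC TAG TAT AAT GAT CTC TAG GGG GTG TCG ACC TCT ATA AGA GGT GAC GGC TTG TCA TGT AGG GGG ACT TGT — no ATG→stop ORF.
Frame -1: GAC AAG TCC CCC TAC ATG ACA AGC CGT CAC CTC TTA TAG AGG TCG ACA CCC CCT AGA GAT CAT TAT ACT AGG CAC AAC GCC — ATG at 16, stop TAG at 37 → 24 nt.
Frame -2: ACA AGT CCC CCT ACA TGA CAA GCC GTC ACC TCT TAT AGA GGT CGA CAC CCC CTA GAG ATC ATT ATA CTA GGC ACA ACG — no ATG→stop ORF.
Frame -3: CAA GTC CCC CTA CAT GAC AAG CCG TCA CCT CTT ATA GAG GTC GAC ACC CCC TAG AGA TCA TTA TAC TAG GCA CAA CGC — no ATG→stop ORF.
Longest: frame +1, positions 19–48, 30 nt = 10 codons = 9 aa. → 10 codons.

10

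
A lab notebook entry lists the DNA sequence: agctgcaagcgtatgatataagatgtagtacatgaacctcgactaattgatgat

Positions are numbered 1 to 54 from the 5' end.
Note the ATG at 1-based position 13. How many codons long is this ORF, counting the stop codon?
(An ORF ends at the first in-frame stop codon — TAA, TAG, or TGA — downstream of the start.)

Codons from position 13: ATG (13–15), ATA (16–18), TAA (19–21).
TAA is the first in-frame stop; that's 3 codons including the stop.

3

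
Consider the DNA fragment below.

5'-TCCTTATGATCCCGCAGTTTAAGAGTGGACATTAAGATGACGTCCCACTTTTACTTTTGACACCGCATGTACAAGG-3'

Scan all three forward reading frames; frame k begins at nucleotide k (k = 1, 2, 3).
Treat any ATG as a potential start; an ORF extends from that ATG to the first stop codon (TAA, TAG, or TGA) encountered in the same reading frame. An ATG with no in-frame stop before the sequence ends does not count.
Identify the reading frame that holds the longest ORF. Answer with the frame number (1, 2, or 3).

Frame 1: TCC TTA TGA TCC CGC AGT TTA AGA GTG GAC ATT AAG ATG ACG TCC CAC TTT TAC TTT TGA CAC CGC ATG TAC AAG — ATG at 37, stop TGA at 58 → 24 nt.
Frame 2: CCT TAT GAT CCC GCA GTT TAA GAG TGG ACA TTA AGA TGA CGT CCC ACT TTT ACT TTT GAC ACC GCA TGT ACA AGG — no ATG→stop ORF.
Frame 3: CTT ATG ATC CCG CAG TTT AAG AGT GGA CAT TAA GAT GAC GTC CCA CTT TTA CTT TTG ACA CCG CAT GTA CAA — ATG at 6, stop TAA at 33 → 30 nt.
Longest ORF is 30 nt in frame 3 (positions 6–35).

3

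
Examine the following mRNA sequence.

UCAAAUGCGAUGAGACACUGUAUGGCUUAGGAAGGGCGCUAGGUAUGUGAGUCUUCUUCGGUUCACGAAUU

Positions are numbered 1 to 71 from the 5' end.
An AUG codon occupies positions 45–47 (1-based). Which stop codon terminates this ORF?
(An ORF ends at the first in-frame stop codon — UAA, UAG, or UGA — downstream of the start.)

Codons from position 45: AUG (45–47), UGA (48–50).
The first in-frame stop codon is UGA.

UGA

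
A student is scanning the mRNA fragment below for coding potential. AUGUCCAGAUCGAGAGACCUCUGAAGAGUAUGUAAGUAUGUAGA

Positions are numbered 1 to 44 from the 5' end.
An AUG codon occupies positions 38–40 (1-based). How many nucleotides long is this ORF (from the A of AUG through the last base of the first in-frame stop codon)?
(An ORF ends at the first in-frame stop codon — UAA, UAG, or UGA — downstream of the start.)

Codons from position 38: AUG (38–40), UAG (41–43).
UAG is the first in-frame stop; ORF spans 38–43, 6 nucleotides.

6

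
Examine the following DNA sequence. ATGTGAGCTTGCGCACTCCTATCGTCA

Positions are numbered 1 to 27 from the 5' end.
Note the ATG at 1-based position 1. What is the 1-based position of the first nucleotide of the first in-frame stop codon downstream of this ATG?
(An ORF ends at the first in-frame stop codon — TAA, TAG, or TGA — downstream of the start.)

Codons from position 1: ATG (1–3), TGA (4–6).
TGA is a stop codon; it begins at position 4.

4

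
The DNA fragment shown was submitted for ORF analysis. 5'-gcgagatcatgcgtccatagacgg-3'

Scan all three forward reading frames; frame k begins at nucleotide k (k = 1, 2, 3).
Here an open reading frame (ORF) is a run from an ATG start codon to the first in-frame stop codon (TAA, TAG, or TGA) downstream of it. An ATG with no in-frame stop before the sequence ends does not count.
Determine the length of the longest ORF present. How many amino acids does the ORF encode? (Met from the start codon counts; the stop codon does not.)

3

Frame 1: GCG AGA TCA TGC GTC CAT AGA CGG — no ATG→stop ORF.
Frame 2: CGA GAT CAT GCG TCC ATA GAC — no ATG→stop ORF.
Frame 3: GAG ATC ATG CGT CCA TAG ACG — ATG at 9, stop TAG at 18 → 12 nt.
Longest: frame 3, positions 9–20, 12 nt = 4 codons = 3 aa. → 3 amino acids.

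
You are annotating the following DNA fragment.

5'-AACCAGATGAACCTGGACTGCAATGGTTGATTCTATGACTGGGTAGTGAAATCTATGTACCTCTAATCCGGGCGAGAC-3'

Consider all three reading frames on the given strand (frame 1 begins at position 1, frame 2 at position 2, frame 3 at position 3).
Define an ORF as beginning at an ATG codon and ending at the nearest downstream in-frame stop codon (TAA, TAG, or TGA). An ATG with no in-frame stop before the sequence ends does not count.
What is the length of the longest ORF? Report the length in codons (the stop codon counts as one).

Frame 1: AAC CAG ATG AAC CTG GAC TGC AAT GGT TGA TTC TAT GAC TGG GTA GTG AAA TCT ATG TAC CTC TAA TCC GGG CGA GAC — ATG at 7, stop TGA at 28 → 24 nt; ATG at 55, stop TAA at 64 → 12 nt.
Frame 2: ACC AGA TGA ACC TGG ACT GCA ATG GTT GAT TCT ATG ACT GGG TAG TGA AAT CTA TGT ACC TCT AAT CCG GGC GAG — ATG at 23, stop TAG at 44 → 24 nt; ATG at 35, stop TAG at 44 → 12 nt.
Frame 3: CCA GAT GAA CCT GGA CTG CAA TGG TTG ATT CTA TGA CTG GGT AGT GAA ATC TAT GTA CCT CTA ATC CGG GCG AGA — no ATG→stop ORF.
Longest: frame 1, positions 7–30, 24 nt = 8 codons = 7 aa. → 8 codons.

8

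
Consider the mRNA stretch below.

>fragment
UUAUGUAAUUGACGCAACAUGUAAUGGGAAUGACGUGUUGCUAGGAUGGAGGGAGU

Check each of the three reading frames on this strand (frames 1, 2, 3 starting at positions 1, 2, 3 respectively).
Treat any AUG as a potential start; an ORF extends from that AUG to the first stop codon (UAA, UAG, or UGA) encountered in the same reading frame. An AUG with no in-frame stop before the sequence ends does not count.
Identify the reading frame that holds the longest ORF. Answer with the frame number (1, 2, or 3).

Frame 1: UUA UGU AAU UGA CGC AAC AUG UAA UGG GAA UGA CGU GUU GCU AGG AUG GAG GGA — AUG at 19, stop UAA at 22 → 6 nt.
Frame 2: UAU GUA AUU GAC GCA ACA UGU AAU GGG AAU GAC GUG UUG CUA GGA UGG AGG GAG — no AUG→stop ORF.
Frame 3: AUG UAA UUG ACG CAA CAU GUA AUG GGA AUG ACG UGU UGC UAG GAU GGA GGG AGU — AUG at 3, stop UAA at 6 → 6 nt; AUG at 24, stop UAG at 42 → 21 nt; AUG at 30, stop UAG at 42 → 15 nt.
Longest ORF is 21 nt in frame 3 (positions 24–44).

3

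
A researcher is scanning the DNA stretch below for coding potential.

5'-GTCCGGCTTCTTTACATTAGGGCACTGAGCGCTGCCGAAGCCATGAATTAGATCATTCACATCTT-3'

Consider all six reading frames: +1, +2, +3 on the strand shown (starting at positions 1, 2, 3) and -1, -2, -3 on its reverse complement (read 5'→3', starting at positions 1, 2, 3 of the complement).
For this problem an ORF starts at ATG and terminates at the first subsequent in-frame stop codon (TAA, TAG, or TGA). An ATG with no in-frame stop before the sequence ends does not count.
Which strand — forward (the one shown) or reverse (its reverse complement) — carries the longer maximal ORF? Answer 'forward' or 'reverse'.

Reverse complement (5'→3'): AAGATGTGAATGATCTAATTCATGGCTTCGGCAGCGCTCAGTGCCCTAATGTAAAGAAGCCGGAC
Frame +1: GTC CGG CTT CTT TAC ATT AGG GCA CTG AGC GCT GCC GAA GCC ATG AAT TAG ATC ATT CAC ATC — ATG at 43, stop TAG at 49 → 9 nt.
Frame +2: TCC GGC TTC TTT ACA TTA GGG CAC TGA GCG CTG CCG AAG CCA TGA ATT AGA TCA TTC ACA TCT — no ATG→stop ORF.
Frame +3: CCG GCT TCT TTA CAT TAG GGC ACT GAG CGC TGC CGA AGC CAT GAA TTA GAT CAT TCA CAT CTT — no ATG→stop ORF.
Frame -1: AAG ATG TGA ATG ATC TAA TTC ATG GCT TCG GCA GCG CTC AGT GCC CTA ATG TAA AGA AGC CGG — ATG at 4, stop TGA at 7 → 6 nt; ATG at 10, stop TAA at 16 → 9 nt; ATG at 22, stop TAA at 52 → 33 nt; ATG at 49, stop TAA at 52 → 6 nt.
Frame -2: AGA TGT GAA TGA TCT AAT TCA TGG CTT CGG CAG CGC TCA GTG CCC TAA TGT AAA GAA GCC GGA — no ATG→stop ORF.
Frame -3: GAT GTG AAT GAT CTA ATT CAT GGC TTC GGC AGC GCT CAG TGC CCT AAT GTA AAG AAG CCG GAC — no ATG→stop ORF.
Forward-strand max 9 nt; reverse-strand max 33 nt. The reverse strand has the longer ORF.

reverse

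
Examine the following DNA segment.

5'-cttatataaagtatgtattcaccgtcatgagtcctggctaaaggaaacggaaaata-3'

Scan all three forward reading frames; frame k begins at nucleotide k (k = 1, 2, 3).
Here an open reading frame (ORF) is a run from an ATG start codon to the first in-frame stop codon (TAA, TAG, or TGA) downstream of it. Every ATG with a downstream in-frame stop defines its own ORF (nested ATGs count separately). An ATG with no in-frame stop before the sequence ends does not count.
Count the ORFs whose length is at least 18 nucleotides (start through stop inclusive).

1

Frame 1: CTT ATA TAA AGT ATG TAT TCA CCG TCA TGA GTC CTG GCT AAA GGA AAC GGA AAA — ATG at 13, stop TGA at 28 → 18 nt.
Frame 2: TTA TAT AAA GTA TGT ATT CAC CGT CAT GAG TCC TGG CTA AAG GAA ACG GAA AAT — no ATG→stop ORF.
Frame 3: TAT ATA AAG TAT GTA TTC ACC GTC ATG AGT CCT GGC TAA AGG AAA CGG AAA ATA — ATG at 27, stop TAA at 39 → 15 nt.
ORFs ≥ 18 nucleotides: frame 1 13–30 (18 nucleotides). Count = 1.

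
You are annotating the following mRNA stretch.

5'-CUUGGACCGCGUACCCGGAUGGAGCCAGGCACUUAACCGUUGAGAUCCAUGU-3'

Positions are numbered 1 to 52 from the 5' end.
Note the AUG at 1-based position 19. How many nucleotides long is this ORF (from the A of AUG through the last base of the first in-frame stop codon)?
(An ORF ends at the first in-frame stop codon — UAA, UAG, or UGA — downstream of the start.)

Codons from position 19: AUG (19–21), GAG (22–24), CCA (25–27), GGC (28–30), ACU (31–33), UAA (34–36).
UAA is the first in-frame stop; ORF spans 19–36, 18 nucleotides.

18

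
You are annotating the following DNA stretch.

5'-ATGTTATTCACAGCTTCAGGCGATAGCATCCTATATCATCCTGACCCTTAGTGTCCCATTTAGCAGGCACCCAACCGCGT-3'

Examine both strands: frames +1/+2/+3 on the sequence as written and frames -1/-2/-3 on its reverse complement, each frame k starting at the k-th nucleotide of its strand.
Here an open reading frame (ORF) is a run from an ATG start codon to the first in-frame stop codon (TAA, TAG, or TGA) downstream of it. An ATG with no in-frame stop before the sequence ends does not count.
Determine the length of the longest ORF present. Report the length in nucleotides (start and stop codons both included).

51

Reverse complement (5'→3'): ACGCGGTTGGGTGCCTGCTAAATGGGACACTAAGGGTCAGGATGATATAGGATGCTATCGCCTGAAGCTGTGAATAACAT
Frame +1: ATG TTA TTC ACA GCT TCA GGC GAT AGC ATC CTA TAT CAT CCT GAC CCT TAG TGT CCC ATT TAG CAG GCA CCC AAC CGC — ATG at 1, stop TAG at 49 → 51 nt.
Frame +2: TGT TAT TCA CAG CTT CAG GCG ATA GCA TCC TAT ATC ATC CTG ACC CTT AGT GTC CCA TTT AGC AGG CAC CCA ACC GCG — no ATG→stop ORF.
Frame +3: GTT ATT CAC AGC TTC AGG CGA TAG CAT CCT ATA TCA TCC TGA CCC TTA GTG TCC CAT TTA GCA GGC ACC CAA CCG CGT — no ATG→stop ORF.
Frame -1: ACG CGG TTG GGT GCC TGC TAA ATG GGA CAC TAA GGG TCA GGA TGA TAT AGG ATG CTA TCG CCT GAA GCT GTG AAT AAC — ATG at 22, stop TAA at 31 → 12 nt.
Frame -2: CGC GGT TGG GTG CCT GCT AAA TGG GAC ACT AAG GGT CAG GAT GAT ATA GGA TGC TAT CGC CTG AAG CTG TGA ATA ACA — no ATG→stop ORF.
Frame -3: GCG GTT GGG TGC CTG CTA AAT GGG ACA CTA AGG GTC AGG ATG ATA TAG GAT GCT ATC GCC TGA AGC TGT GAA TAA CAT — ATG at 42, stop TAG at 48 → 9 nt.
Longest: frame +1, positions 1–51, 51 nt = 17 codons = 16 aa. → 51 nucleotides.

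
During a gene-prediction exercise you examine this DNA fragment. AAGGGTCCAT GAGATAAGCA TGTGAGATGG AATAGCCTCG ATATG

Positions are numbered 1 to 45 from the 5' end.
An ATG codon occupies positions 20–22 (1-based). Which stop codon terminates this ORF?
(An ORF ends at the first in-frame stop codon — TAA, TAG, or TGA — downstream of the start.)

TGA

Codons from position 20: ATG (20–22), TGA (23–25).
The first in-frame stop codon is TGA.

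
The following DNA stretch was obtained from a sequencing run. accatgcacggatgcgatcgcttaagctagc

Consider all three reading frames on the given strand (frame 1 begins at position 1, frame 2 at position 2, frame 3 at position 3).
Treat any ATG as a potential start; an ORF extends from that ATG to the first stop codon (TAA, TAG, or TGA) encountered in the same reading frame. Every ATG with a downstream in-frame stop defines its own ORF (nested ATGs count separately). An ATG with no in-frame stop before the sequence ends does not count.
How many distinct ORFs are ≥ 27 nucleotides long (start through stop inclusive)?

Frame 1: ACC ATG CAC GGA TGC GAT CGC TTA AGC TAG — ATG at 4, stop TAG at 28 → 27 nt.
Frame 2: CCA TGC ACG GAT GCG ATC GCT TAA GCT AGC — no ATG→stop ORF.
Frame 3: CAT GCA CGG ATG CGA TCG CTT AAG CTA — no ATG→stop ORF.
ORFs ≥ 27 nucleotides: frame 1 4–30 (27 nucleotides). Count = 1.

1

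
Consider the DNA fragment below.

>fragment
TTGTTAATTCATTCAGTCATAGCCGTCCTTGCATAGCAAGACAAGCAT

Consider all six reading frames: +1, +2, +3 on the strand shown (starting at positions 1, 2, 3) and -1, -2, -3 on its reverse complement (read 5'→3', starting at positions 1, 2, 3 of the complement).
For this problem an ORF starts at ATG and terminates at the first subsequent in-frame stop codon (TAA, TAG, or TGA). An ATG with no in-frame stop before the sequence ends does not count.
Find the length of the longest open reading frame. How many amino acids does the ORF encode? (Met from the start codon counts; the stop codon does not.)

Reverse complement (5'→3'): ATGCTTGTCTTGCTATGCAAGGACGGCTATGACTGAATGAATTAACAA
Frame +1: TTG TTA ATT CAT TCA GTC ATA GCC GTC CTT GCA TAG CAA GAC AAG CAT — no ATG→stop ORF.
Frame +2: TGT TAA TTC ATT CAG TCA TAG CCG TCC TTG CAT AGC AAG ACA AGC — no ATG→stop ORF.
Frame +3: GTT AAT TCA TTC AGT CAT AGC CGT CCT TGC ATA GCA AGA CAA GCA — no ATG→stop ORF.
Frame -1: ATG CTT GTC TTG CTA TGC AAG GAC GGC TAT GAC TGA ATG AAT TAA CAA — ATG at 1, stop TGA at 34 → 36 nt; ATG at 37, stop TAA at 43 → 9 nt.
Frame -2: TGC TTG TCT TGC TAT GCA AGG ACG GCT ATG ACT GAA TGA ATT AAC — ATG at 29, stop TGA at 38 → 12 nt.
Frame -3: GCT TGT CTT GCT ATG CAA GGA CGG CTA TGA CTG AAT GAA TTA ACA — ATG at 15, stop TGA at 30 → 18 nt.
Longest: frame -1, positions 1–36, 36 nt = 12 codons = 11 aa. → 11 amino acids.

11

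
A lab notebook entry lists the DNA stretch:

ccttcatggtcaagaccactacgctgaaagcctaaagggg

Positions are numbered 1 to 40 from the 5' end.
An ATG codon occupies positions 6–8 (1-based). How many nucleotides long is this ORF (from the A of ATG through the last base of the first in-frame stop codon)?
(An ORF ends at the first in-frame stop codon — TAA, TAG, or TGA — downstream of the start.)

30

Codons from position 6: ATG (6–8), GTC (9–11), AAG (12–14), ACC (15–17), ACT (18–20), ACG (21–23), CTG (24–26), AAA (27–29), GCC (30–32), TAA (33–35).
TAA is the first in-frame stop; ORF spans 6–35, 30 nucleotides.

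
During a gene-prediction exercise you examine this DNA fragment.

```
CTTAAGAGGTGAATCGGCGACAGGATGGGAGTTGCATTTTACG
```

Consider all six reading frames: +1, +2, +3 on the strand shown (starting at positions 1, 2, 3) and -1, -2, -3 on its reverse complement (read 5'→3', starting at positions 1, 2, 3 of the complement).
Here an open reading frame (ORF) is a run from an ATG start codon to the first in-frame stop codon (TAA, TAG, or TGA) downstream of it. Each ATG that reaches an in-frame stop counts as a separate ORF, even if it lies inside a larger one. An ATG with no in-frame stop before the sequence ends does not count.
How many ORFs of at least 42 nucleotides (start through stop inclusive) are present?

Reverse complement (5'→3'): CGTAAAATGCAACTCCCATCCTGTCGCCGATTCACCTCTTAAG
Frame +1: CTT AAG AGG TGA ATC GGC GAC AGG ATG GGA GTT GCA TTT TAC — no ATG→stop ORF.
Frame +2: TTA AGA GGT GAA TCG GCG ACA GGA TGG GAG TTG CAT TTT ACG — no ATG→stop ORF.
Frame +3: TAA GAG GTG AAT CGG CGA CAG GAT GGG AGT TGC ATT TTA — no ATG→stop ORF.
Frame -1: CGT AAA ATG CAA CTC CCA TCC TGT CGC CGA TTC ACC TCT TAA — ATG at 7, stop TAA at 40 → 36 nt.
Frame -2: GTA AAA TGC AAC TCC CAT CCT GTC GCC GAT TCA CCT CTT AAG — no ATG→stop ORF.
Frame -3: TAA AAT GCA ACT CCC ATC CTG TCG CCG ATT CAC CTC TTA — no ATG→stop ORF.
No ORF reaches 42 nucleotides. Count = 0.

0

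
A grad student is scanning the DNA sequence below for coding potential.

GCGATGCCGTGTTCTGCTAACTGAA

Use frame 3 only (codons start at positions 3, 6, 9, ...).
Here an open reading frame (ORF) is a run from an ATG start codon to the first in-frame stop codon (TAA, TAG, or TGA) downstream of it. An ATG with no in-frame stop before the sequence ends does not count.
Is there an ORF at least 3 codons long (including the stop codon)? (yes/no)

Frame 3: GAT GCC GTG TTC TGC TAA CTG — no ATG→stop ORF.
Largest ORF found is 0 codons < 3, so no.

no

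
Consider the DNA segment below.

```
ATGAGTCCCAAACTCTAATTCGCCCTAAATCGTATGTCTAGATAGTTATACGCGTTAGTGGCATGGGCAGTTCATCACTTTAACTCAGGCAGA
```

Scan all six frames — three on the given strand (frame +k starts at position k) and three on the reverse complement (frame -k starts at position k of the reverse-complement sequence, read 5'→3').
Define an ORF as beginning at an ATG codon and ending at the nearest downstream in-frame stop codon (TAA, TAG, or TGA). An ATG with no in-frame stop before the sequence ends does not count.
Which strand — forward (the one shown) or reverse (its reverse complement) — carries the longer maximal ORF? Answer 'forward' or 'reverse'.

Reverse complement (5'→3'): TCTGCCTGAGTTAAAGTGATGAACTGCCCATGCCACTAACGCGTATAACTATCTAGACATACGATTTAGGGCGAATTAGAGTTTGGGACTCAT
Frame +1: ATG AGT CCC AAA CTC TAA TTC GCC CTA AAT CGT ATG TCT AGA TAG TTA TAC GCG TTA GTG GCA TGG GCA GTT CAT CAC TTT AAC TCA GGC AGA — ATG at 1, stop TAA at 16 → 18 nt; ATG at 34, stop TAG at 43 → 12 nt.
Frame +2: TGA GTC CCA AAC TCT AAT TCG CCC TAA ATC GTA TGT CTA GAT AGT TAT ACG CGT TAG TGG CAT GGG CAG TTC ATC ACT TTA ACT CAG GCA — no ATG→stop ORF.
Frame +3: GAG TCC CAA ACT CTA ATT CGC CCT AAA TCG TAT GTC TAG ATA GTT ATA CGC GTT AGT GGC ATG GGC AGT TCA TCA CTT TAA CTC AGG CAG — ATG at 63, stop TAA at 81 → 21 nt.
Frame -1: TCT GCC TGA GTT AAA GTG ATG AAC TGC CCA TGC CAC TAA CGC GTA TAA CTA TCT AGA CAT ACG ATT TAG GGC GAA TTA GAG TTT GGG ACT CAT — ATG at 19, stop TAA at 37 → 21 nt.
Frame -2: CTG CCT GAG TTA AAG TGA TGA ACT GCC CAT GCC ACT AAC GCG TAT AAC TAT CTA GAC ATA CGA TTT AGG GCG AAT TAG AGT TTG GGA CTC — no ATG→stop ORF.
Frame -3: TGC CTG AGT TAA AGT GAT GAA CTG CCC ATG CCA CTA ACG CGT ATA ACT ATC TAG ACA TAC GAT TTA GGG CGA ATT AGA GTT TGG GAC TCA — ATG at 30, stop TAG at 54 → 27 nt.
Forward-strand max 21 nt; reverse-strand max 27 nt. The reverse strand has the longer ORF.

reverse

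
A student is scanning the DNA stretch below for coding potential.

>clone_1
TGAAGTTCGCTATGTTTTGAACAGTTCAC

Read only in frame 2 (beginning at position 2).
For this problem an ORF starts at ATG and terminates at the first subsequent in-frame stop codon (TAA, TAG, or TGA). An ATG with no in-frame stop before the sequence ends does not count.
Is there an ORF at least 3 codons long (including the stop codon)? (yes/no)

Frame 2: GAA GTT CGC TAT GTT TTG AAC AGT TCA — no ATG→stop ORF.
Largest ORF found is 0 codons < 3, so no.

no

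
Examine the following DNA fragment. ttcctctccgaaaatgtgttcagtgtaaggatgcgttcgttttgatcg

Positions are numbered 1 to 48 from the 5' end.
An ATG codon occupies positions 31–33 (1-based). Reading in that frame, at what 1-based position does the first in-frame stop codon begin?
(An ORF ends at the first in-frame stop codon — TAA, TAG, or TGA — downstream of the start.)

Codons from position 31: ATG (31–33), CGT (34–36), TCG (37–39), TTT (40–42), TGA (43–45).
TGA is a stop codon; it begins at position 43.

43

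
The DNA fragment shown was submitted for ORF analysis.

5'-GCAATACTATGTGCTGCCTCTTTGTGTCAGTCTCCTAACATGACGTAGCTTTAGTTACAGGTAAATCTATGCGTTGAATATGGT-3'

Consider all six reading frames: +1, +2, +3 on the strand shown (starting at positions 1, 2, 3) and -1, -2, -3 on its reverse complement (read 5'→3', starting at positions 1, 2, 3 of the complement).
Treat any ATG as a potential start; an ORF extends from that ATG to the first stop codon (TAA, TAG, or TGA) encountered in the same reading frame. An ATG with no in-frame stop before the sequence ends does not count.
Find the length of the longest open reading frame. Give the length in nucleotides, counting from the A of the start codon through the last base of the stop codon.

30

Reverse complement (5'→3'): ACCATATTCAACGCATAGATTTACCTGTAACTAAAGCTACGTCATGTTAGGAGACTGACACAAAGAGGCAGCACATAGTATTGC
Frame +1: GCA ATA CTA TGT GCT GCC TCT TTG TGT CAG TCT CCT AAC ATG ACG TAG CTT TAG TTA CAG GTA AAT CTA TGC GTT GAA TAT GGT — ATG at 40, stop TAG at 46 → 9 nt.
Frame +2: CAA TAC TAT GTG CTG CCT CTT TGT GTC AGT CTC CTA ACA TGA CGT AGC TTT AGT TAC AGG TAA ATC TAT GCG TTG AAT ATG — no ATG→stop ORF.
Frame +3: AAT ACT ATG TGC TGC CTC TTT GTG TCA GTC TCC TAA CAT GAC GTA GCT TTA GTT ACA GGT AAA TCT ATG CGT TGA ATA TGG — ATG at 9, stop TAA at 36 → 30 nt; ATG at 69, stop TGA at 75 → 9 nt.
Frame -1: ACC ATA TTC AAC GCA TAG ATT TAC CTG TAA CTA AAG CTA CGT CAT GTT AGG AGA CTG ACA CAA AGA GGC AGC ACA TAG TAT TGC — no ATG→stop ORF.
Frame -2: CCA TAT TCA ACG CAT AGA TTT ACC TGT AAC TAA AGC TAC GTC ATG TTA GGA GAC TGA CAC AAA GAG GCA GCA CAT AGT ATT — ATG at 44, stop TGA at 56 → 15 nt.
Frame -3: CAT ATT CAA CGC ATA GAT TTA CCT GTA ACT AAA GCT ACG TCA TGT TAG GAG ACT GAC ACA AAG AGG CAG CAC ATA GTA TTG — no ATG→stop ORF.
Longest: frame +3, positions 9–38, 30 nt = 10 codons = 9 aa. → 30 nucleotides.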